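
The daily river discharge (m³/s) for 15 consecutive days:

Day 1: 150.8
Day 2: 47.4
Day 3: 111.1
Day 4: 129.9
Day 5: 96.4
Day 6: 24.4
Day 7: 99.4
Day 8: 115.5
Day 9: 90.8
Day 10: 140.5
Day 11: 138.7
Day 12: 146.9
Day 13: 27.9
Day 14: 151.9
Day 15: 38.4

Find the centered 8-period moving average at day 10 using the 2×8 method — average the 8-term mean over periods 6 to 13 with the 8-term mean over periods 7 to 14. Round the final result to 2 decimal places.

Sum over 6–13: 24.4 + 99.4 + 115.5 + 90.8 + 140.5 + 138.7 + 146.9 + 27.9 = 784.1
Sum over 7–14: 99.4 + 115.5 + 90.8 + 140.5 + 138.7 + 146.9 + 27.9 + 151.9 = 911.6
CMA at t=10 = (784.1 + 911.6) / (2·8) = 1695.7 / 16 = 105.98

105.98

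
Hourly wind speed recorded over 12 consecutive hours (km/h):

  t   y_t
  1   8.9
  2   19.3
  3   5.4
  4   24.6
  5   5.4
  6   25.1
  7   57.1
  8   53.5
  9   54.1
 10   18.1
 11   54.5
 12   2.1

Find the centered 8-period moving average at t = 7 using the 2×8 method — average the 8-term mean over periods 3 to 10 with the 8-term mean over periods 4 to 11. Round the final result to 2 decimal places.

Sum over 3–10: 5.4 + 24.6 + 5.4 + 25.1 + 57.1 + 53.5 + 54.1 + 18.1 = 243.3
Sum over 4–11: 24.6 + 5.4 + 25.1 + 57.1 + 53.5 + 54.1 + 18.1 + 54.5 = 292.4
CMA at t=7 = (243.3 + 292.4) / (2·8) = 535.7 / 16 = 33.48

33.48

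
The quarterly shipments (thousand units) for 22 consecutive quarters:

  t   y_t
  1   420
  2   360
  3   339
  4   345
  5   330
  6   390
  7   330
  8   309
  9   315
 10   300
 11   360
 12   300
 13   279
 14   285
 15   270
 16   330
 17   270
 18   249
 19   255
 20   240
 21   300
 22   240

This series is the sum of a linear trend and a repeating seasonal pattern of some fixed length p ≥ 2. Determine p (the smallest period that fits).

5

First differences y_{t+1} − y_t: -60, -21, 6, -15, 60, -60, -21, 6, -15, 60, -60, -21, …
The difference pattern repeats every 5 terms and not for any smaller step, so p = 5.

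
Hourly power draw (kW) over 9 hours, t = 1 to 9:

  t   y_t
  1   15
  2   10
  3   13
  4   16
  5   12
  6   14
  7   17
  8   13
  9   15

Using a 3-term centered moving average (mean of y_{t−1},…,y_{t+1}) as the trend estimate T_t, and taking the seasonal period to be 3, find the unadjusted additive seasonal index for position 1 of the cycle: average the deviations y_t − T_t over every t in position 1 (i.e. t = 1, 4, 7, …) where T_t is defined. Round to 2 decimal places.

2.33

Season position 1 occurs at t = 4, 7 (where T_t is defined).
t=4: T_4 = 13.6667; y_4 − T_4 = 16 − 13.6667 = 2.3333
t=7: T_7 = 14.6667; y_7 − T_7 = 17 − 14.6667 = 2.3333
Mean deviation: (2.3333 + 2.3333) / 2 = 2.33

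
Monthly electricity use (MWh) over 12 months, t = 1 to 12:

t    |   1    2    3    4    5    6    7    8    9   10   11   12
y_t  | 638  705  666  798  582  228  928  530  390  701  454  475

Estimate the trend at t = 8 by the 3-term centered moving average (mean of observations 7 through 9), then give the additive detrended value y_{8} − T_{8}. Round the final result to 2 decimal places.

-86.00

Trend T_8 = (928 + 530 + 390) / 3 = 1848/3 = 616.0000
Detrended value: 530 − 616.0000 = -86.00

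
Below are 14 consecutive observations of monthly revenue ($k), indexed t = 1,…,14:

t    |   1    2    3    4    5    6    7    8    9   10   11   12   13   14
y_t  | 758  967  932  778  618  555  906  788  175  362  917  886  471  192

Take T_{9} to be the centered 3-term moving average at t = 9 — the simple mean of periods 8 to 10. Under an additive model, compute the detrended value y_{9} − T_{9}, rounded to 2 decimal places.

Trend T_9 = (788 + 175 + 362) / 3 = 1325/3 = 441.6667
Detrended value: 175 − 441.6667 = -266.67

-266.67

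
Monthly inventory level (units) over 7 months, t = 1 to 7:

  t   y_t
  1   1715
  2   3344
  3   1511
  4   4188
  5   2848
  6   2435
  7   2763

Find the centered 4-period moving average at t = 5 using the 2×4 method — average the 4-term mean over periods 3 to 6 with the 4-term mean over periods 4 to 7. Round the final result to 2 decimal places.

Sum over 3–6: 1511 + 4188 + 2848 + 2435 = 10982
Sum over 4–7: 4188 + 2848 + 2435 + 2763 = 12234
CMA at t=5 = (10982 + 12234) / (2·4) = 23216 / 8 = 2902.00

2902.00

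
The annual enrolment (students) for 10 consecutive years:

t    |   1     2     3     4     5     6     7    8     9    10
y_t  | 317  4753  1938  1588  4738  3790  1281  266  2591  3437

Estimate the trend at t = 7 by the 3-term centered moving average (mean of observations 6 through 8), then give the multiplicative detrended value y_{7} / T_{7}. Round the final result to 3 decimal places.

0.720

Trend T_7 = (3790 + 1281 + 266) / 3 = 5337/3 = 1779.00000
Ratio to trend: 1281 / 1779.00000 = 0.720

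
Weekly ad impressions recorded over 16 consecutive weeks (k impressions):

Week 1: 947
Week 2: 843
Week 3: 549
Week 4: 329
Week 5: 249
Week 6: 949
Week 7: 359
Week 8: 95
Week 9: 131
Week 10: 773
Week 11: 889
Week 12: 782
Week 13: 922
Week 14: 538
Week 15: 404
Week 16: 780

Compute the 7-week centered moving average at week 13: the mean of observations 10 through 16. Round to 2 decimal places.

Sum of periods 10–16: 773 + 889 + 782 + 922 + 538 + 404 + 780 = 5088
Divide by 7: 5088 / 7 = 726.86

726.86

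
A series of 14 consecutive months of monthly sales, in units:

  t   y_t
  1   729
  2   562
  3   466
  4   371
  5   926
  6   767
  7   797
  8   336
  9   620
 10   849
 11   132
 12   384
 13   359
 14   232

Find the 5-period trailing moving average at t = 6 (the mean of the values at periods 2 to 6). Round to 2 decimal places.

Sum of periods 2–6: 562 + 466 + 371 + 926 + 767 = 3092
Divide by 5: 3092 / 5 = 618.40

618.40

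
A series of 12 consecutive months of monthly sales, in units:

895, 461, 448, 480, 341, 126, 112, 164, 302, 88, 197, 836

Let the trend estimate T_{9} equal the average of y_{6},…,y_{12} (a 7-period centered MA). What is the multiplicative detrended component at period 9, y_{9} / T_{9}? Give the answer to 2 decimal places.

1.16

Trend T_9 = (126 + 112 + 164 + 302 + 88 + 197 + 836) / 7 = 1825/7 = 260.7143
Ratio to trend: 302 / 260.7143 = 1.16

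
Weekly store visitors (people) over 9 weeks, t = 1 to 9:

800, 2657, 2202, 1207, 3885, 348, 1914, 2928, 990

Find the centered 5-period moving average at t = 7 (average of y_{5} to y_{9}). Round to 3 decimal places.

2013.000

Sum of periods 5–9: 3885 + 348 + 1914 + 2928 + 990 = 10065
Divide by 5: 10065 / 5 = 2013.000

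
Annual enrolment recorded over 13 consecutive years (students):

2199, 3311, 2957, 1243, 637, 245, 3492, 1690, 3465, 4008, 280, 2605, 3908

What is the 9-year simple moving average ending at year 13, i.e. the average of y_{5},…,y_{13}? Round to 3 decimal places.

2258.889

Sum of periods 5–13: 637 + 245 + 3492 + 1690 + 3465 + 4008 + 280 + 2605 + 3908 = 20330
Divide by 9: 20330 / 9 = 2258.889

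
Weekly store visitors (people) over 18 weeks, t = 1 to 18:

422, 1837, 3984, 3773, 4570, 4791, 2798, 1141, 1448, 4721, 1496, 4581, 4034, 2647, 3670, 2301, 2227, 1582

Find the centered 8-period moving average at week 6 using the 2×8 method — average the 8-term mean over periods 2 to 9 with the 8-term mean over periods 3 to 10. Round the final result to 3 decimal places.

Sum over 2–9: 1837 + 3984 + 3773 + 4570 + 4791 + 2798 + 1141 + 1448 = 24342
Sum over 3–10: 3984 + 3773 + 4570 + 4791 + 2798 + 1141 + 1448 + 4721 = 27226
CMA at t=6 = (24342 + 27226) / (2·8) = 51568 / 16 = 3223.000

3223.000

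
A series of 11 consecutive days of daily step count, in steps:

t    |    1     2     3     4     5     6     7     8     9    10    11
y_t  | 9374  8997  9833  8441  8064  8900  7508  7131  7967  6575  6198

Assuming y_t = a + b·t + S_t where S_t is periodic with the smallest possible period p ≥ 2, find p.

3

First differences y_{t+1} − y_t: -377, 836, -1392, -377, 836, -1392, -377, 836, …
The difference pattern repeats every 3 terms and not for any smaller step, so p = 3.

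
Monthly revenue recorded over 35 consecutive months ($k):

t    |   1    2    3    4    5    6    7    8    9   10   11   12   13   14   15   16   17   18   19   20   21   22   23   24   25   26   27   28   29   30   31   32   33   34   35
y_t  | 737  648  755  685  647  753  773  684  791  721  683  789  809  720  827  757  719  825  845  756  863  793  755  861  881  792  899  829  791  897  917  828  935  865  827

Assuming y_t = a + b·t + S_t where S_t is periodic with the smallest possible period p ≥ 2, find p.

6

First differences y_{t+1} − y_t: -89, 107, -70, -38, 106, 20, -89, 107, -70, -38, 106, 20, -89, 107, …
The difference pattern repeats every 6 terms and not for any smaller step, so p = 6.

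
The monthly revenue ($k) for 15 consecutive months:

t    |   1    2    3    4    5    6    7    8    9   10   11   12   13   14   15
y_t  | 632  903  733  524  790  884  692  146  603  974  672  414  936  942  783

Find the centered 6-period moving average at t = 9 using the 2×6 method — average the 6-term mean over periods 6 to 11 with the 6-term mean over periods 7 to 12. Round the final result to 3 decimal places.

Sum over 6–11: 884 + 692 + 146 + 603 + 974 + 672 = 3971
Sum over 7–12: 692 + 146 + 603 + 974 + 672 + 414 = 3501
CMA at t=9 = (3971 + 3501) / (2·6) = 7472 / 12 = 622.667

622.667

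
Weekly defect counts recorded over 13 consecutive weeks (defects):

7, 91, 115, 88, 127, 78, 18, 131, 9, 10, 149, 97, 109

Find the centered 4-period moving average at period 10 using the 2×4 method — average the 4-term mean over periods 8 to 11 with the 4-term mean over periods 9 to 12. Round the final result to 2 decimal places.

Sum over 8–11: 131 + 9 + 10 + 149 = 299
Sum over 9–12: 9 + 10 + 149 + 97 = 265
CMA at t=10 = (299 + 265) / (2·4) = 564 / 8 = 70.50

70.50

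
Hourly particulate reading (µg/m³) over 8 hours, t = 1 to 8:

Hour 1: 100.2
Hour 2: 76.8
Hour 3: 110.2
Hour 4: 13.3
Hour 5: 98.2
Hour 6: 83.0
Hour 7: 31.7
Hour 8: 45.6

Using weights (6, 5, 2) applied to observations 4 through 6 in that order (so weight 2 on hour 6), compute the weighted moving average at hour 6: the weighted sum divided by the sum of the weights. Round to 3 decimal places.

Weighted sum: 6·13.3 + 5·98.2 + 2·83.0 = 79.8 + 491.0 + 166.0 = 736.8
Weight total: 6 + 5 + 2 = 13
WMA = 736.8 / 13 = 56.677

56.677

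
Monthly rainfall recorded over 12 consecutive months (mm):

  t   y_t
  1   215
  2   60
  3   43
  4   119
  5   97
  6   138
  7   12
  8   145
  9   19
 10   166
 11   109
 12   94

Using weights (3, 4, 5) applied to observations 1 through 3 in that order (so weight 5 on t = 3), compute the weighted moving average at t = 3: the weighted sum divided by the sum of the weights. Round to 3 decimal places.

Weighted sum: 3·215 + 4·60 + 5·43 = 645 + 240 + 215 = 1100
Weight total: 3 + 4 + 5 = 12
WMA = 1100 / 12 = 91.667

91.667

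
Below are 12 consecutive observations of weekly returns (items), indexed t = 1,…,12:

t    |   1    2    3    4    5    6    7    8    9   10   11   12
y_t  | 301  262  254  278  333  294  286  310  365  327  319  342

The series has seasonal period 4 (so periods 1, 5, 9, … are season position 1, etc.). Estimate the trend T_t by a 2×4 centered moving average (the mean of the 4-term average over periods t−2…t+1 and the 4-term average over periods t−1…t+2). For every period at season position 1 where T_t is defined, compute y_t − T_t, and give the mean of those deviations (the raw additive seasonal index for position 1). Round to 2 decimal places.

Season position 1 occurs at t = 5, 9 (where T_t is defined).
t=5: T_5 = 293.7500; y_5 − T_5 = 333 − 293.7500 = 39.2500
t=9: T_9 = 326.1250; y_9 − T_9 = 365 − 326.1250 = 38.8750
Mean deviation: (39.2500 + 38.8750) / 2 = 39.06

39.06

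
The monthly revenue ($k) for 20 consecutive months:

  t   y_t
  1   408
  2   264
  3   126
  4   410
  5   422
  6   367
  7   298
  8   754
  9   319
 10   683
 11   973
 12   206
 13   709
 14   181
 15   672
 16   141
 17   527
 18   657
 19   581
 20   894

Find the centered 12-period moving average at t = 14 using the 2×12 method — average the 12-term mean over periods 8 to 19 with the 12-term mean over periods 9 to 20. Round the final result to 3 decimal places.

539.417

Sum over 8–19: 754 + 319 + 683 + 973 + 206 + 709 + 181 + 672 + 141 + 527 + 657 + 581 = 6403
Sum over 9–20: 319 + 683 + 973 + 206 + 709 + 181 + 672 + 141 + 527 + 657 + 581 + 894 = 6543
CMA at t=14 = (6403 + 6543) / (2·12) = 12946 / 24 = 539.417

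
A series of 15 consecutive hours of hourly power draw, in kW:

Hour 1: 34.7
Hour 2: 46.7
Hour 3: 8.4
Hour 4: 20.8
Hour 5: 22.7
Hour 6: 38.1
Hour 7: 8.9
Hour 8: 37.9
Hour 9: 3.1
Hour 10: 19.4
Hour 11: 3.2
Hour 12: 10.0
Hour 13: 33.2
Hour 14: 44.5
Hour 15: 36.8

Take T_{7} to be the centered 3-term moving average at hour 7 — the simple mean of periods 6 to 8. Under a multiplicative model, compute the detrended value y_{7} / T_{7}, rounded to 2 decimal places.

0.31

Trend T_7 = (38.1 + 8.9 + 37.9) / 3 = 84.9/3 = 28.3000
Ratio to trend: 8.9 / 28.3000 = 0.31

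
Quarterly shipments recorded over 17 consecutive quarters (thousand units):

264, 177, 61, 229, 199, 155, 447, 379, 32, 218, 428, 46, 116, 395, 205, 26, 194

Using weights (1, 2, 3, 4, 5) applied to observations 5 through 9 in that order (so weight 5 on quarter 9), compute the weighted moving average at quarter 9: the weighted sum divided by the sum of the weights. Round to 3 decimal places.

Weighted sum: 1·199 + 2·155 + 3·447 + 4·379 + 5·32 = 199 + 310 + 1341 + 1516 + 160 = 3526
Weight total: 1 + 2 + 3 + 4 + 5 = 15
WMA = 3526 / 15 = 235.067

235.067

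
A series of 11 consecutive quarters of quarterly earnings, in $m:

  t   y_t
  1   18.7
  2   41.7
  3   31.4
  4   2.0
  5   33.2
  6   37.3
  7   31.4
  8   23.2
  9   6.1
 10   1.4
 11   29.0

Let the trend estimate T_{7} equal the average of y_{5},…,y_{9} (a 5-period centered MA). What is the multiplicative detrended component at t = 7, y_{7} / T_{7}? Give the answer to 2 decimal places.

1.20

Trend T_7 = (33.2 + 37.3 + 31.4 + 23.2 + 6.1) / 5 = 131.2/5 = 26.2400
Ratio to trend: 31.4 / 26.2400 = 1.20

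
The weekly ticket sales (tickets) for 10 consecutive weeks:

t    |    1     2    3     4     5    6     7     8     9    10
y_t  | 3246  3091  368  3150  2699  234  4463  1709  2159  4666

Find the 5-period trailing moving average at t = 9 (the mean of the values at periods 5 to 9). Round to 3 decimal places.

2252.800

Sum of periods 5–9: 2699 + 234 + 4463 + 1709 + 2159 = 11264
Divide by 5: 11264 / 5 = 2252.800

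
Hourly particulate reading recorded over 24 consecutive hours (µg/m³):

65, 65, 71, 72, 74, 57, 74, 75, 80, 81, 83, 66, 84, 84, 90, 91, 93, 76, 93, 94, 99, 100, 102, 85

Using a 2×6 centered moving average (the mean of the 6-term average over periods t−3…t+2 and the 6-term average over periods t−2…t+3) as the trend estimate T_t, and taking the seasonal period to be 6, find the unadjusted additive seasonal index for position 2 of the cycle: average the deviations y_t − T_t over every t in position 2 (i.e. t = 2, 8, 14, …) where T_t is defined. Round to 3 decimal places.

Season position 2 occurs at t = 8, 14, 20 (where T_t is defined).
t=8: T_8 = 74.25000; y_8 − T_8 = 75 − 74.25000 = 0.75000
t=14: T_14 = 83.83333; y_14 − T_14 = 84 − 83.83333 = 0.16667
t=20: T_20 = 93.25000; y_20 − T_20 = 94 − 93.25000 = 0.75000
Mean deviation: (0.75000 + 0.16667 + 0.75000) / 3 = 0.556

0.556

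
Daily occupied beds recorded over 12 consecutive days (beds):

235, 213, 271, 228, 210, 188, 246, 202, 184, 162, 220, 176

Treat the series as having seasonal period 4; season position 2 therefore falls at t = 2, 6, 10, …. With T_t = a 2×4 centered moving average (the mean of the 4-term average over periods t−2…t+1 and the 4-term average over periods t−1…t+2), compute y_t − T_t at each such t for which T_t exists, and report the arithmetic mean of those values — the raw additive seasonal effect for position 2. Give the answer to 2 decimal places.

Season position 2 occurs at t = 6, 10 (where T_t is defined).
t=6: T_6 = 214.7500; y_6 − T_6 = 188 − 214.7500 = -26.7500
t=10: T_10 = 188.7500; y_10 − T_10 = 162 − 188.7500 = -26.7500
Mean deviation: (-26.7500 + -26.7500) / 2 = -26.75

-26.75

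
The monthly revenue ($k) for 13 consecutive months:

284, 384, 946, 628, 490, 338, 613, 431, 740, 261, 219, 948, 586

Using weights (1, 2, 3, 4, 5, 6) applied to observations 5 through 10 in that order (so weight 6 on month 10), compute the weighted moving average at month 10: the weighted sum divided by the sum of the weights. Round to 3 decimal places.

Weighted sum: 1·490 + 2·338 + 3·613 + 4·431 + 5·740 + 6·261 = 490 + 676 + 1839 + 1724 + 3700 + 1566 = 9995
Weight total: 1 + 2 + 3 + 4 + 5 + 6 = 21
WMA = 9995 / 21 = 475.952

475.952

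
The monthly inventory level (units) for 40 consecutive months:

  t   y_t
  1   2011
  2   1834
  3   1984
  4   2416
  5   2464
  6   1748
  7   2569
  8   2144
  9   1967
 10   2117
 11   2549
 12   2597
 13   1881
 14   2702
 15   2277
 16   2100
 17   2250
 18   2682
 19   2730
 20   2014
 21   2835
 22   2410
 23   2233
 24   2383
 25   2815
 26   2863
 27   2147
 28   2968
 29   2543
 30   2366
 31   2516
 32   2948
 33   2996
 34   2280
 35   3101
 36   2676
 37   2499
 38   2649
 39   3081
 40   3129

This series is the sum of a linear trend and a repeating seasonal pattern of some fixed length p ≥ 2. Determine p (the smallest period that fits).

First differences y_{t+1} − y_t: -177, 150, 432, 48, -716, 821, -425, -177, 150, 432, 48, -716, 821, -425, -177, 150, …
The difference pattern repeats every 7 terms and not for any smaller step, so p = 7.

7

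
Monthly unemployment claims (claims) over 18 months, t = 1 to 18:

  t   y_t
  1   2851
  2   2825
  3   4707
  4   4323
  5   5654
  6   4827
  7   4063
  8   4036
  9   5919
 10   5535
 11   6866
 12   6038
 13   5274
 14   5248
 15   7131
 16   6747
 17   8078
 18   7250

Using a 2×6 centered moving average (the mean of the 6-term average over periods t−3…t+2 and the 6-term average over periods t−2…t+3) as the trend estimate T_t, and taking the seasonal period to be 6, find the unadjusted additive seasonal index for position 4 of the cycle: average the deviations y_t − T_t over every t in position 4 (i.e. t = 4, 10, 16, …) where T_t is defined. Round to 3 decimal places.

24.375

Season position 4 occurs at t = 4, 10 (where T_t is defined).
t=4: T_4 = 4298.83333; y_4 − T_4 = 4323 − 4298.83333 = 24.16667
t=10: T_10 = 5510.41667; y_10 − T_10 = 5535 − 5510.41667 = 24.58333
Mean deviation: (24.16667 + 24.58333) / 2 = 24.375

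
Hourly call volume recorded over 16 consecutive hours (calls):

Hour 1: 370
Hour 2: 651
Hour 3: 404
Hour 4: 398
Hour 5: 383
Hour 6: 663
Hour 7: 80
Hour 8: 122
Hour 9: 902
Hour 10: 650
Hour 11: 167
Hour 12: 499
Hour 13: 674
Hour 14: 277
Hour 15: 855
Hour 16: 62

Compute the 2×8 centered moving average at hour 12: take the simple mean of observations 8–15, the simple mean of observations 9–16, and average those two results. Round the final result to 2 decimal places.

Sum over 8–15: 122 + 902 + 650 + 167 + 499 + 674 + 277 + 855 = 4146
Sum over 9–16: 902 + 650 + 167 + 499 + 674 + 277 + 855 + 62 = 4086
CMA at t=12 = (4146 + 4086) / (2·8) = 8232 / 16 = 514.50

514.50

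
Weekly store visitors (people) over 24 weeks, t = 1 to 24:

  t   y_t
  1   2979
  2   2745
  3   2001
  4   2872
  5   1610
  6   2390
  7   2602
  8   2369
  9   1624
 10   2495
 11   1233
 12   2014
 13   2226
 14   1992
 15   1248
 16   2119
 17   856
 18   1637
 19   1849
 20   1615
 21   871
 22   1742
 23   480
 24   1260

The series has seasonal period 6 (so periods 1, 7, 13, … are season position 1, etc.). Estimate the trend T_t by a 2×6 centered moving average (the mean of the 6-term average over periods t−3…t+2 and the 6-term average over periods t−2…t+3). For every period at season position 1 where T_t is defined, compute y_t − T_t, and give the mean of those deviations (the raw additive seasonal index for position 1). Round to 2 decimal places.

Season position 1 occurs at t = 7, 13, 19 (where T_t is defined).
t=7: T_7 = 2213.0833; y_7 − T_7 = 2602 − 2213.0833 = 388.9167
t=13: T_13 = 1836.6667; y_13 − T_13 = 2226 − 1836.6667 = 389.3333
t=19: T_19 = 1459.7500; y_19 − T_19 = 1849 − 1459.7500 = 389.2500
Mean deviation: (388.9167 + 389.3333 + 389.2500) / 3 = 389.17

389.17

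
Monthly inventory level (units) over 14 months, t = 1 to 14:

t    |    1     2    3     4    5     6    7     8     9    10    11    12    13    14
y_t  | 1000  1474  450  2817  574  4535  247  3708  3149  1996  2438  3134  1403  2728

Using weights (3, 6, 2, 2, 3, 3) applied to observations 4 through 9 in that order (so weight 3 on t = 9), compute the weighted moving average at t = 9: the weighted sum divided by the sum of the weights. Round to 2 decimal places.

Weighted sum: 3·2817 + 6·574 + 2·4535 + 2·247 + 3·3708 + 3·3149 = 8451 + 3444 + 9070 + 494 + 11124 + 9447 = 42030
Weight total: 3 + 6 + 2 + 2 + 3 + 3 = 19
WMA = 42030 / 19 = 2212.11

2212.11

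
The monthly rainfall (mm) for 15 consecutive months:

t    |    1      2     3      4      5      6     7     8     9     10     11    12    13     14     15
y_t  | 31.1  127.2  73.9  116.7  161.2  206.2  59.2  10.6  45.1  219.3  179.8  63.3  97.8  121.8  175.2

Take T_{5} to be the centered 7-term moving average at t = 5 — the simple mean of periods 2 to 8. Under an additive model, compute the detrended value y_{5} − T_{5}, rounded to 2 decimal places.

53.34

Trend T_5 = (127.2 + 73.9 + 116.7 + 161.2 + 206.2 + 59.2 + 10.6) / 7 = 755.0/7 = 107.8571
Detrended value: 161.2 − 107.8571 = 53.34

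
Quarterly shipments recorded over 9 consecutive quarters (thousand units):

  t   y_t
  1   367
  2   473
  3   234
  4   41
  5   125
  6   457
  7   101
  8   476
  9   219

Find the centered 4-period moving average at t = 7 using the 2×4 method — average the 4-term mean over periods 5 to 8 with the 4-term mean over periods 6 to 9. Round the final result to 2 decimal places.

301.50

Sum over 5–8: 125 + 457 + 101 + 476 = 1159
Sum over 6–9: 457 + 101 + 476 + 219 = 1253
CMA at t=7 = (1159 + 1253) / (2·4) = 2412 / 8 = 301.50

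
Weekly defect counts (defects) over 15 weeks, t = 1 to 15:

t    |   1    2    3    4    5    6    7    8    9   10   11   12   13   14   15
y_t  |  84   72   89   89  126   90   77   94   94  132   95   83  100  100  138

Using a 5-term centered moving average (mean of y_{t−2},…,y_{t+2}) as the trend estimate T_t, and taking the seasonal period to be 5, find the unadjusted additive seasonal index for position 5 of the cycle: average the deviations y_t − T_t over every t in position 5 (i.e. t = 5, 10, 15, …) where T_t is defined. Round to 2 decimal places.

32.10

Season position 5 occurs at t = 5, 10 (where T_t is defined).
t=5: T_5 = 94.2000; y_5 − T_5 = 126 − 94.2000 = 31.8000
t=10: T_10 = 99.6000; y_10 − T_10 = 132 − 99.6000 = 32.4000
Mean deviation: (31.8000 + 32.4000) / 2 = 32.10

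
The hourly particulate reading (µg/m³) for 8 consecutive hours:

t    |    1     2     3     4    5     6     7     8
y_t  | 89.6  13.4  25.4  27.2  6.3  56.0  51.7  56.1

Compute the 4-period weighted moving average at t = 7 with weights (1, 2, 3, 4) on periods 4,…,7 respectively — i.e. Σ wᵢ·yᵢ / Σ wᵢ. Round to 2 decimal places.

41.46

Weighted sum: 1·27.2 + 2·6.3 + 3·56.0 + 4·51.7 = 27.2 + 12.6 + 168.0 + 206.8 = 414.6
Weight total: 1 + 2 + 3 + 4 = 10
WMA = 414.6 / 10 = 41.46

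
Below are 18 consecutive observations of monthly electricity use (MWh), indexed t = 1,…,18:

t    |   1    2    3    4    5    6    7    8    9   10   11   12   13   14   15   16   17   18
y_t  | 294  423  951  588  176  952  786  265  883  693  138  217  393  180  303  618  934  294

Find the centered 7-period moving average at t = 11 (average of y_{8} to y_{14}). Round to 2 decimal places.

395.57

Sum of periods 8–14: 265 + 883 + 693 + 138 + 217 + 393 + 180 = 2769
Divide by 7: 2769 / 7 = 395.57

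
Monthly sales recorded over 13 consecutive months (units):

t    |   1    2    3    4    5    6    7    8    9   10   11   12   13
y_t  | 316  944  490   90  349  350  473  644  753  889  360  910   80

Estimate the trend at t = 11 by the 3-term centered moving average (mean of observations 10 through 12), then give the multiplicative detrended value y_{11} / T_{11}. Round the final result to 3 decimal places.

Trend T_11 = (889 + 360 + 910) / 3 = 2159/3 = 719.66667
Ratio to trend: 360 / 719.66667 = 0.500

0.500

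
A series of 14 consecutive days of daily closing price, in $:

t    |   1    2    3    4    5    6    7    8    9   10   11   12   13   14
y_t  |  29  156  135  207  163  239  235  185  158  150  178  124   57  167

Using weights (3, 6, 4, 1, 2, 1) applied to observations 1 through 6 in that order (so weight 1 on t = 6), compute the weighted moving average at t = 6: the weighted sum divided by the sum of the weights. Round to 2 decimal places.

137.35

Weighted sum: 3·29 + 6·156 + 4·135 + 1·207 + 2·163 + 1·239 = 87 + 936 + 540 + 207 + 326 + 239 = 2335
Weight total: 3 + 6 + 4 + 1 + 2 + 1 = 17
WMA = 2335 / 17 = 137.35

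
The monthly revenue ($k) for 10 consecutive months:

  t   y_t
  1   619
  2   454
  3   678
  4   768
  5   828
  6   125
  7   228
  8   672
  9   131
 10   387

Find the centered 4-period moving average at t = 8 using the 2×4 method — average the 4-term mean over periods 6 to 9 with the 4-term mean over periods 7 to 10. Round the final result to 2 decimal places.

321.75

Sum over 6–9: 125 + 228 + 672 + 131 = 1156
Sum over 7–10: 228 + 672 + 131 + 387 = 1418
CMA at t=8 = (1156 + 1418) / (2·4) = 2574 / 8 = 321.75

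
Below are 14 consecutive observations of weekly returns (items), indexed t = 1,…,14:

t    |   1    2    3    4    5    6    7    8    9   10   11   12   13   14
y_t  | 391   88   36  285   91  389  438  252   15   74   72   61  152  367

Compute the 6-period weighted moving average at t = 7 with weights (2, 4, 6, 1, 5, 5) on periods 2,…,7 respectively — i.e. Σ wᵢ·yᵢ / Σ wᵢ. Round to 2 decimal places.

Weighted sum: 2·88 + 4·36 + 6·285 + 1·91 + 5·389 + 5·438 = 176 + 144 + 1710 + 91 + 1945 + 2190 = 6256
Weight total: 2 + 4 + 6 + 1 + 5 + 5 = 23
WMA = 6256 / 23 = 272.00

272.00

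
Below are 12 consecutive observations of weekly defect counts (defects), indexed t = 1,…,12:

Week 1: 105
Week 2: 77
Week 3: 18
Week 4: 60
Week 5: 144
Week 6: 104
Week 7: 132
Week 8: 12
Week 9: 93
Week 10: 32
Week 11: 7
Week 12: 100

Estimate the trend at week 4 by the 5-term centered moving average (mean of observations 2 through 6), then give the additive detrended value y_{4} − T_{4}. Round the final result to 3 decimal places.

-20.600

Trend T_4 = (77 + 18 + 60 + 144 + 104) / 5 = 403/5 = 80.60000
Detrended value: 60 − 80.60000 = -20.600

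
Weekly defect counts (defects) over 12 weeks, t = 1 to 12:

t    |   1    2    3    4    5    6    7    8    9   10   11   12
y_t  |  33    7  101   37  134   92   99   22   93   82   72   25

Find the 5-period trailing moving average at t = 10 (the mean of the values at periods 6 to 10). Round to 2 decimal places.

77.60

Sum of periods 6–10: 92 + 99 + 22 + 93 + 82 = 388
Divide by 5: 388 / 5 = 77.60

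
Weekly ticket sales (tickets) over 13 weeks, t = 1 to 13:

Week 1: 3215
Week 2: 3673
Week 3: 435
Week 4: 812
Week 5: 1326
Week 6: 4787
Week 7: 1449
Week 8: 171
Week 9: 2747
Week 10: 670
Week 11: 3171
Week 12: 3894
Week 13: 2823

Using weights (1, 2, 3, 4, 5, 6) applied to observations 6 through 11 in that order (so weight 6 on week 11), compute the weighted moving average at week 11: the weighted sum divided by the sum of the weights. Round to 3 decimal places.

Weighted sum: 1·4787 + 2·1449 + 3·171 + 4·2747 + 5·670 + 6·3171 = 4787 + 2898 + 513 + 10988 + 3350 + 19026 = 41562
Weight total: 1 + 2 + 3 + 4 + 5 + 6 = 21
WMA = 41562 / 21 = 1979.143

1979.143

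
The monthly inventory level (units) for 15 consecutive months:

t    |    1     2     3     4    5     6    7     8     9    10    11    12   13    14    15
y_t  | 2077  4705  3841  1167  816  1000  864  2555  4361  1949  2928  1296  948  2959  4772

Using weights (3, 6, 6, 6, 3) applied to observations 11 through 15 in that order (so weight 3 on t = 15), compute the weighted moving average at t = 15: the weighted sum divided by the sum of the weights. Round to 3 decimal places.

2263.250

Weighted sum: 3·2928 + 6·1296 + 6·948 + 6·2959 + 3·4772 = 8784 + 7776 + 5688 + 17754 + 14316 = 54318
Weight total: 3 + 6 + 6 + 6 + 3 = 24
WMA = 54318 / 24 = 2263.250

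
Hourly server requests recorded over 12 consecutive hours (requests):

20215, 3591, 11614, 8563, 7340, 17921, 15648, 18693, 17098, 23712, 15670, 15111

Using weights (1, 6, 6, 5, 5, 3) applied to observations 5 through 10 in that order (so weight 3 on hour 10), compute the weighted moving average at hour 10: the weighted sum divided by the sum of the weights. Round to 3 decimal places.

17647.885

Weighted sum: 1·7340 + 6·17921 + 6·15648 + 5·18693 + 5·17098 + 3·23712 = 7340 + 107526 + 93888 + 93465 + 85490 + 71136 = 458845
Weight total: 1 + 6 + 6 + 5 + 5 + 3 = 26
WMA = 458845 / 26 = 17647.885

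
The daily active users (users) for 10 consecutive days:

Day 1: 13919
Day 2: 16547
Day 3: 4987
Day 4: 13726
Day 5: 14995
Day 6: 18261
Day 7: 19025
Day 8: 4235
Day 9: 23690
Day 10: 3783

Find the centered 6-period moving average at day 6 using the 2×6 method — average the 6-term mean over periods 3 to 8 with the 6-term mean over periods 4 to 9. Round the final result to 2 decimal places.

14096.75

Sum over 3–8: 4987 + 13726 + 14995 + 18261 + 19025 + 4235 = 75229
Sum over 4–9: 13726 + 14995 + 18261 + 19025 + 4235 + 23690 = 93932
CMA at t=6 = (75229 + 93932) / (2·6) = 169161 / 12 = 14096.75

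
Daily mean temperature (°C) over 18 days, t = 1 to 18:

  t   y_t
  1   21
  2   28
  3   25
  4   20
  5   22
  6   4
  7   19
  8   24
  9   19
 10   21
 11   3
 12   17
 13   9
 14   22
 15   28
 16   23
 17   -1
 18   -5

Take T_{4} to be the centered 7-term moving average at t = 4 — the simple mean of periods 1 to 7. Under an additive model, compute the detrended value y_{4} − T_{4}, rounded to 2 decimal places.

Trend T_4 = (21 + 28 + 25 + 20 + 22 + 4 + 19) / 7 = 139/7 = 19.8571
Detrended value: 20 − 19.8571 = 0.14

0.14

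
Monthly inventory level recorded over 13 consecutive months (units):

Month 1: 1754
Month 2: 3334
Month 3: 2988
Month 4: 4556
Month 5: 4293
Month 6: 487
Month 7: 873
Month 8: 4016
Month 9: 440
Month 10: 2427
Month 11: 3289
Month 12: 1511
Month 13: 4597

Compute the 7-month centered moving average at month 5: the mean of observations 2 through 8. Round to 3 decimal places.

Sum of periods 2–8: 3334 + 2988 + 4556 + 4293 + 487 + 873 + 4016 = 20547
Divide by 7: 20547 / 7 = 2935.286

2935.286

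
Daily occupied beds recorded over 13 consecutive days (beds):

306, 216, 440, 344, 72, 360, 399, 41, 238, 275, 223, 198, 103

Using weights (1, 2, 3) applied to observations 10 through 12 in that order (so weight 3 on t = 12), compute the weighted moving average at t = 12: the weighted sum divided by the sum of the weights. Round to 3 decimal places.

219.167

Weighted sum: 1·275 + 2·223 + 3·198 = 275 + 446 + 594 = 1315
Weight total: 1 + 2 + 3 = 6
WMA = 1315 / 6 = 219.167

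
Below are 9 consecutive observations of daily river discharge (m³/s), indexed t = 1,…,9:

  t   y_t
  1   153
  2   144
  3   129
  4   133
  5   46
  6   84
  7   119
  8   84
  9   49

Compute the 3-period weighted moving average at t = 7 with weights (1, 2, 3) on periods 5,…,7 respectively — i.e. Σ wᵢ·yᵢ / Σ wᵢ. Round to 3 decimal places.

Weighted sum: 1·46 + 2·84 + 3·119 = 46 + 168 + 357 = 571
Weight total: 1 + 2 + 3 = 6
WMA = 571 / 6 = 95.167

95.167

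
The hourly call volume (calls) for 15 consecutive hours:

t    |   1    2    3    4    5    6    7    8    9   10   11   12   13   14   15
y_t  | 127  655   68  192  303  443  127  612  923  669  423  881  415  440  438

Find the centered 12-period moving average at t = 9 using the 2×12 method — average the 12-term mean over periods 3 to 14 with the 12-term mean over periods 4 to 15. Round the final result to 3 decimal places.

473.417

Sum over 3–14: 68 + 192 + 303 + 443 + 127 + 612 + 923 + 669 + 423 + 881 + 415 + 440 = 5496
Sum over 4–15: 192 + 303 + 443 + 127 + 612 + 923 + 669 + 423 + 881 + 415 + 440 + 438 = 5866
CMA at t=9 = (5496 + 5866) / (2·12) = 11362 / 24 = 473.417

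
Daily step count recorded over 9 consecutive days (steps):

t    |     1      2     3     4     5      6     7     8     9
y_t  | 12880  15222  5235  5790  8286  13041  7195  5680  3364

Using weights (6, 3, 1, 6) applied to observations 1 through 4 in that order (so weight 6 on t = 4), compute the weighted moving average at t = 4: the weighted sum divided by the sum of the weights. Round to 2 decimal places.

Weighted sum: 6·12880 + 3·15222 + 1·5235 + 6·5790 = 77280 + 45666 + 5235 + 34740 = 162921
Weight total: 6 + 3 + 1 + 6 = 16
WMA = 162921 / 16 = 10182.56

10182.56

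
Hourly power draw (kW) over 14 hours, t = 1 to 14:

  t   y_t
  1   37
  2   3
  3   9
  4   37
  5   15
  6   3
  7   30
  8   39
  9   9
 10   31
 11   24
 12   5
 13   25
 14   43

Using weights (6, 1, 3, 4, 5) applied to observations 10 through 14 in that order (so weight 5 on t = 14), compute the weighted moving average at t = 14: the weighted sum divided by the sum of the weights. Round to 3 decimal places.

28.421

Weighted sum: 6·31 + 1·24 + 3·5 + 4·25 + 5·43 = 186 + 24 + 15 + 100 + 215 = 540
Weight total: 6 + 1 + 3 + 4 + 5 = 19
WMA = 540 / 19 = 28.421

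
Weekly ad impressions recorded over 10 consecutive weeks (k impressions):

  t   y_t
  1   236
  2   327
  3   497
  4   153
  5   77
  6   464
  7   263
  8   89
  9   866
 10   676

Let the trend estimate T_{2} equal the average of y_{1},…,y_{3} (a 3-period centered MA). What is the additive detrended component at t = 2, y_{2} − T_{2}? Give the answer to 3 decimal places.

Trend T_2 = (236 + 327 + 497) / 3 = 1060/3 = 353.33333
Detrended value: 327 − 353.33333 = -26.333

-26.333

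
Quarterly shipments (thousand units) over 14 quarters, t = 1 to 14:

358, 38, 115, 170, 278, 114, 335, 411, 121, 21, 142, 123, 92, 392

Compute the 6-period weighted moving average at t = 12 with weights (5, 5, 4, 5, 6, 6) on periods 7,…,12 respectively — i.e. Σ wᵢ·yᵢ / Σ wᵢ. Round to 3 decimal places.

190.613

Weighted sum: 5·335 + 5·411 + 4·121 + 5·21 + 6·142 + 6·123 = 1675 + 2055 + 484 + 105 + 852 + 738 = 5909
Weight total: 5 + 5 + 4 + 5 + 6 + 6 = 31
WMA = 5909 / 31 = 190.613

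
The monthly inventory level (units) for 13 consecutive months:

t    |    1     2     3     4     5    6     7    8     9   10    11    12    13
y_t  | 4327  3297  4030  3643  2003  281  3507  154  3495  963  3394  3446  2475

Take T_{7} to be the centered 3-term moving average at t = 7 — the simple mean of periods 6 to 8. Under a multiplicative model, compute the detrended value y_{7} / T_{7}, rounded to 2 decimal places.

Trend T_7 = (281 + 3507 + 154) / 3 = 3942/3 = 1314.0000
Ratio to trend: 3507 / 1314.0000 = 2.67

2.67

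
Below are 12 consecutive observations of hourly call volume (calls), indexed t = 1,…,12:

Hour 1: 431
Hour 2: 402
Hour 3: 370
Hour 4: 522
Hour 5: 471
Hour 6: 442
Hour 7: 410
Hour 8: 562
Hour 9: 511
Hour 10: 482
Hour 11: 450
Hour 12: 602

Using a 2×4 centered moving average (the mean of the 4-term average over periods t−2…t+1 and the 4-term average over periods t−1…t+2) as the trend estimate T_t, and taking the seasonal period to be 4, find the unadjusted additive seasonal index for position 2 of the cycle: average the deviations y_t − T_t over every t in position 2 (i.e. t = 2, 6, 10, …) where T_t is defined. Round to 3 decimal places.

-24.250

Season position 2 occurs at t = 6, 10 (where T_t is defined).
t=6: T_6 = 466.25000; y_6 − T_6 = 442 − 466.25000 = -24.25000
t=10: T_10 = 506.25000; y_10 − T_10 = 482 − 506.25000 = -24.25000
Mean deviation: (-24.25000 + -24.25000) / 2 = -24.250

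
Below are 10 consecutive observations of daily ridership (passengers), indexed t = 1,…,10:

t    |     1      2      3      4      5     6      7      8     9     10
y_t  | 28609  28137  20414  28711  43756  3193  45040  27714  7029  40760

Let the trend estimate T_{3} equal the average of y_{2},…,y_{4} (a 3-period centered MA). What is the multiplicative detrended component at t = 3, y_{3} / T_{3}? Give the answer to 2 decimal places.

Trend T_3 = (28137 + 20414 + 28711) / 3 = 77262/3 = 25754.0000
Ratio to trend: 20414 / 25754.0000 = 0.79

0.79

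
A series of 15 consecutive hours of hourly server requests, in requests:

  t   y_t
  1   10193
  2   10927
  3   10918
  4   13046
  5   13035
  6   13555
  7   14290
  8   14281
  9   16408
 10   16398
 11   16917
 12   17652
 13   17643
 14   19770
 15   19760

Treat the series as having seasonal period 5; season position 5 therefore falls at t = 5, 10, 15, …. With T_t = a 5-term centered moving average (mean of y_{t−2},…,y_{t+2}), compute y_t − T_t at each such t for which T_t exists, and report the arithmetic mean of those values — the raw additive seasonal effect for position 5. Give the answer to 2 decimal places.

Season position 5 occurs at t = 5, 10 (where T_t is defined).
t=5: T_5 = 12968.8000; y_5 − T_5 = 13035 − 12968.8000 = 66.2000
t=10: T_10 = 16331.2000; y_10 − T_10 = 16398 − 16331.2000 = 66.8000
Mean deviation: (66.2000 + 66.8000) / 2 = 66.50

66.50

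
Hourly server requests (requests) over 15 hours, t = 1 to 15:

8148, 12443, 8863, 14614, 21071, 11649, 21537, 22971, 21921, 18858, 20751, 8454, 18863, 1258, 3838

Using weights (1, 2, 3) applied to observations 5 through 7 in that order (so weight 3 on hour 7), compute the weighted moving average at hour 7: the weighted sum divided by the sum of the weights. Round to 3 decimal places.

18163.333

Weighted sum: 1·21071 + 2·11649 + 3·21537 = 21071 + 23298 + 64611 = 108980
Weight total: 1 + 2 + 3 = 6
WMA = 108980 / 6 = 18163.333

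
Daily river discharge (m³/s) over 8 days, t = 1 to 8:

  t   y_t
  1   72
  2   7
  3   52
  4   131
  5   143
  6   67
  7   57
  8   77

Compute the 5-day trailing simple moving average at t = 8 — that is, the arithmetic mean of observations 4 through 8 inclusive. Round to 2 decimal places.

Sum of periods 4–8: 131 + 143 + 67 + 57 + 77 = 475
Divide by 5: 475 / 5 = 95.00

95.00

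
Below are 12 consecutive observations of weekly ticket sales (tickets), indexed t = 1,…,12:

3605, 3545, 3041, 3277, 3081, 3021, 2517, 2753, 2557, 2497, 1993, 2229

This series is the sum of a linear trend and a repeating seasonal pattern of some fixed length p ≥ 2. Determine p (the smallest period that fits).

First differences y_{t+1} − y_t: -60, -504, 236, -196, -60, -504, 236, -196, -60, -504, …
The difference pattern repeats every 4 terms and not for any smaller step, so p = 4.

4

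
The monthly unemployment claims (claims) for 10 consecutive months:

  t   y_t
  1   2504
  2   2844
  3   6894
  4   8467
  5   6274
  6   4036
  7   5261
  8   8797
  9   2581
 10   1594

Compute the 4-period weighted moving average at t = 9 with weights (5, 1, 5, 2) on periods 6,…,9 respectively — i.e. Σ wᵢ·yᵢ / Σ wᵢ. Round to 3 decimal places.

Weighted sum: 5·4036 + 1·5261 + 5·8797 + 2·2581 = 20180 + 5261 + 43985 + 5162 = 74588
Weight total: 5 + 1 + 5 + 2 = 13
WMA = 74588 / 13 = 5737.538

5737.538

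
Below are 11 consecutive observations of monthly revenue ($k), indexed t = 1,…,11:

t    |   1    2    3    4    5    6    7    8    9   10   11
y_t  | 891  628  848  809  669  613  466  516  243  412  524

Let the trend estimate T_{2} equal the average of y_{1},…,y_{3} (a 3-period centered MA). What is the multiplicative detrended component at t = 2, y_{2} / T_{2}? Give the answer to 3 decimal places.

0.796

Trend T_2 = (891 + 628 + 848) / 3 = 2367/3 = 789.00000
Ratio to trend: 628 / 789.00000 = 0.796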